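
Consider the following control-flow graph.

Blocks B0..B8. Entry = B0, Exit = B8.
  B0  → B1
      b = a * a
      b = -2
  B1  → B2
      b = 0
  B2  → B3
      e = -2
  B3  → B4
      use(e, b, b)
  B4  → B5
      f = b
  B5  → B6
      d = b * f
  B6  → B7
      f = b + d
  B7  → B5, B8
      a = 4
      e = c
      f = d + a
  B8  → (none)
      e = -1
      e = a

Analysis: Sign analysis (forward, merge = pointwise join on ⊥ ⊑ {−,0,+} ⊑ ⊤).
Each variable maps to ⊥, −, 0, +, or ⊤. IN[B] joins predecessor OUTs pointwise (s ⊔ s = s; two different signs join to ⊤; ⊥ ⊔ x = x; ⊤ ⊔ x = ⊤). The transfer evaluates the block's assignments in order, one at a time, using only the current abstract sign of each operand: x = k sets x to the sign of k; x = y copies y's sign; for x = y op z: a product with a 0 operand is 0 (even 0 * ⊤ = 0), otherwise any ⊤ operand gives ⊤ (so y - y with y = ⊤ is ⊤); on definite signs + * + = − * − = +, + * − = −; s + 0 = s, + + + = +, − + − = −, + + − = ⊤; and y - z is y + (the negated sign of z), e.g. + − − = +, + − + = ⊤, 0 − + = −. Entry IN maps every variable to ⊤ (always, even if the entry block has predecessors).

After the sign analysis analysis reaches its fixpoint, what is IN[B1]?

Answer: {a: ⊤, b: -, c: ⊤, d: ⊤, e: ⊤, f: ⊤}

Derivation:
Converged values:
  B0:   IN=(all ⊤)   OUT={b:-; rest ⊤}
  B1:   IN={b:-; rest ⊤}   OUT={b:0; rest ⊤}
  B2:   IN={b:0; rest ⊤}   OUT={b:0, e:-; rest ⊤}
  B3:   IN={b:0, e:-; rest ⊤}   OUT={b:0, e:-; rest ⊤}
  B4:   IN={b:0, e:-; rest ⊤}   OUT={b:0, e:-, f:0; rest ⊤}
  B5:   IN={b:0; rest ⊤}   OUT={b:0, d:0; rest ⊤}
  B6:   IN={b:0, d:0; rest ⊤}   OUT={b:0, d:0, f:0; rest ⊤}
  B7:   IN={b:0, d:0, f:0; rest ⊤}   OUT={a:+, b:0, d:0, f:+; rest ⊤}
  B8:   IN={a:+, b:0, d:0, f:+; rest ⊤}   OUT={a:+, b:0, d:0, e:+, f:+; rest ⊤}

Merge at B1: IN[B1] = OUT[B0] = {a: ⊤, b: -, c: ⊤, d: ⊤, e: ⊤, f: ⊤}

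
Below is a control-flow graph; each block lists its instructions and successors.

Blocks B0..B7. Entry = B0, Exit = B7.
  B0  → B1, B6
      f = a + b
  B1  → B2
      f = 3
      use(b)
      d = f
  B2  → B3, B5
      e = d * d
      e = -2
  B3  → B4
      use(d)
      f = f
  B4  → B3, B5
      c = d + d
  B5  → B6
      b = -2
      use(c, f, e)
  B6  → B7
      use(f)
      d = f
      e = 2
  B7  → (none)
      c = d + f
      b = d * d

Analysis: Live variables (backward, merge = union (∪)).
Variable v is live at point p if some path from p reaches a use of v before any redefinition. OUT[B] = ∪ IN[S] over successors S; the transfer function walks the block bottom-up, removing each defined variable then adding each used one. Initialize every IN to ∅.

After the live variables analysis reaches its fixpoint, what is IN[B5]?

Answer: {c, e, f}

Working:
Per-block solution:
  B0: | IN={a, b, c} | OUT={b, c, f}
  B1: | IN={b, c} | OUT={c, d, f}
  B2: | IN={c, d, f} | OUT={c, d, e, f}
  B3: | IN={d, e, f} | OUT={d, e, f}
  B4: | IN={d, e, f} | OUT={c, d, e, f}
  B5: | IN={c, e, f} | OUT={f}
  B6: | IN={f} | OUT={d, f}
  B7: | IN={d, f} | OUT={}

Merge at B5: OUT[B5] = IN[B6] = {f}
Applying B5's transfer function to that OUT value gives IN[B5] (row B5 above).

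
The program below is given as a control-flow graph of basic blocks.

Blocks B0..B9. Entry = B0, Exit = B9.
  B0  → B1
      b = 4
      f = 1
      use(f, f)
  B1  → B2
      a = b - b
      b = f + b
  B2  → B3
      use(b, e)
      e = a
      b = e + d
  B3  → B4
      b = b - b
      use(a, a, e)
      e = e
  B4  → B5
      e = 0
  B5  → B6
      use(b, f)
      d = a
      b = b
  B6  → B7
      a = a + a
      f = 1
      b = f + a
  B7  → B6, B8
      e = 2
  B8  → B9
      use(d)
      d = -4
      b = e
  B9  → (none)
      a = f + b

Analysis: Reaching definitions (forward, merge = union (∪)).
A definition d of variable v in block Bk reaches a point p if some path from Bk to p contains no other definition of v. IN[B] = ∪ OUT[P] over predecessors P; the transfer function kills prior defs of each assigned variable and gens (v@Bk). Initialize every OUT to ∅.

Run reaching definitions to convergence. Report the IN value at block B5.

Converged values:
  B0: | IN={} | OUT={b@B0, f@B0}
  B1: | IN={b@B0, f@B0} | OUT={a@B1, b@B1, f@B0}
  B2: | IN={a@B1, b@B1, f@B0} | OUT={a@B1, b@B2, e@B2, f@B0}
  B3: | IN={a@B1, b@B2, e@B2, f@B0} | OUT={a@B1, b@B3, e@B3, f@B0}
  B4: | IN={a@B1, b@B3, e@B3, f@B0} | OUT={a@B1, b@B3, e@B4, f@B0}
  B5: | IN={a@B1, b@B3, e@B4, f@B0} | OUT={a@B1, b@B5, d@B5, e@B4, f@B0}
  B6: | IN={a@B1, a@B6, b@B5, b@B6, d@B5, e@B4, e@B7, f@B0, f@B6} | OUT={a@B6, b@B6, d@B5, e@B4, e@B7, f@B6}
  B7: | IN={a@B6, b@B6, d@B5, e@B4, e@B7, f@B6} | OUT={a@B6, b@B6, d@B5, e@B7, f@B6}
  B8: | IN={a@B6, b@B6, d@B5, e@B7, f@B6} | OUT={a@B6, b@B8, d@B8, e@B7, f@B6}
  B9: | IN={a@B6, b@B8, d@B8, e@B7, f@B6} | OUT={a@B9, b@B8, d@B8, e@B7, f@B6}

Merge at B5: IN[B5] = OUT[B4] = {a@B1, b@B3, e@B4, f@B0}

Answer: {a@B1, b@B3, e@B4, f@B0}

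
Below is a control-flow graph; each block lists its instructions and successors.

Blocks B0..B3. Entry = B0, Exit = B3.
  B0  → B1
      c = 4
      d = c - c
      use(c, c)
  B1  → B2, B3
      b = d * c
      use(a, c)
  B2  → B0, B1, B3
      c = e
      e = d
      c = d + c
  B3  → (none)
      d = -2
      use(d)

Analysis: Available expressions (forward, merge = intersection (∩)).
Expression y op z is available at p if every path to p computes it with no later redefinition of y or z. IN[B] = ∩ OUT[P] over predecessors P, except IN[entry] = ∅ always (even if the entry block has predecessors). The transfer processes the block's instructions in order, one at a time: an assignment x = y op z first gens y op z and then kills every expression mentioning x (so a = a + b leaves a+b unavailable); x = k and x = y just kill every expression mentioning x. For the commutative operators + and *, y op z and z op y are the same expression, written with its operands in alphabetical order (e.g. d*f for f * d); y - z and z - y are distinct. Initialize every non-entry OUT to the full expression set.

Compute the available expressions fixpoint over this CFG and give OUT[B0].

Answer: {c-c}

Working:
Per-block solution:
  B0:  IN={}  OUT={c-c}
  B1:  IN={}  OUT={c*d}
  B2:  IN={c*d}  OUT={}
  B3:  IN={}  OUT={}

Merge at B0 (entry node, so the boundary value {} is joined with the incoming edge(s)): IN[B0] = {} ∩ OUT[B2] = {}
Applying B0's transfer function to that IN value gives OUT[B0] (row B0 above).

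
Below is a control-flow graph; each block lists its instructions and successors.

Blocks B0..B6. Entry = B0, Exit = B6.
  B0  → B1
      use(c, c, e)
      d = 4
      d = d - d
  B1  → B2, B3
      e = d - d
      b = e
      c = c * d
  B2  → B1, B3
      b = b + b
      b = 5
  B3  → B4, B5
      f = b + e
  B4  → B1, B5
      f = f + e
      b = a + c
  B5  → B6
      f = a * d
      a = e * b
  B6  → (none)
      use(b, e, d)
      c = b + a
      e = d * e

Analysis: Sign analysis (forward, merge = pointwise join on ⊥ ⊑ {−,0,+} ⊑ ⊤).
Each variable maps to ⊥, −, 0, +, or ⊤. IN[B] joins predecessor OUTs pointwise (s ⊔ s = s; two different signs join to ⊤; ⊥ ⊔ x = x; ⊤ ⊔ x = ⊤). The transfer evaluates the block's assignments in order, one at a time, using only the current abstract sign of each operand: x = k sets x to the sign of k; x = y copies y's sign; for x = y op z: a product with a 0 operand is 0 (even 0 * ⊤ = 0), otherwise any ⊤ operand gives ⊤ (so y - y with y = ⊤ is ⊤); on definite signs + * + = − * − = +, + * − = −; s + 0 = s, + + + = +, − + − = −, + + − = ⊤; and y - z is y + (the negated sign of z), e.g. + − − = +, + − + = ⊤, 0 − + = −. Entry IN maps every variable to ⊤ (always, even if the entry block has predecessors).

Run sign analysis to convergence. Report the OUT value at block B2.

Answer: {a: ⊤, b: +, c: ⊤, d: ⊤, e: ⊤, f: ⊤}

Trace:
Per-block solution:
  B0:  IN=(all ⊤)  OUT=(all ⊤)
  B1:  IN=(all ⊤)  OUT=(all ⊤)
  B2:  IN=(all ⊤)  OUT={b:+; rest ⊤}
  B3:  IN=(all ⊤)  OUT=(all ⊤)
  B4:  IN=(all ⊤)  OUT=(all ⊤)
  B5:  IN=(all ⊤)  OUT=(all ⊤)
  B6:  IN=(all ⊤)  OUT=(all ⊤)

Merge at B2: IN[B2] = OUT[B1] = {a: ⊤, b: ⊤, c: ⊤, d: ⊤, e: ⊤, f: ⊤}
Applying B2's transfer function to that IN value gives OUT[B2] (row B2 above).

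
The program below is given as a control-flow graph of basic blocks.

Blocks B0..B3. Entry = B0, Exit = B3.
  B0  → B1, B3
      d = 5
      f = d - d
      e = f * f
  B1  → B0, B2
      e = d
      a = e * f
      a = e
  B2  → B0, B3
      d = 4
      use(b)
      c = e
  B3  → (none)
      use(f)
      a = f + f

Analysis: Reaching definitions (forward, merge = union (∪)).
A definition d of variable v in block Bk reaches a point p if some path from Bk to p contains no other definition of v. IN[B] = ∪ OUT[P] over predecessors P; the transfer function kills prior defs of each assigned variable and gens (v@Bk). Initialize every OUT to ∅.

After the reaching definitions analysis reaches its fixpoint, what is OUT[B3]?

Answer: {a@B3, c@B2, d@B0, d@B2, e@B0, e@B1, f@B0}

Derivation:
Converged values:
  B0:   IN={a@B1, c@B2, d@B0, d@B2, e@B1, f@B0}   OUT={a@B1, c@B2, d@B0, e@B0, f@B0}
  B1:   IN={a@B1, c@B2, d@B0, e@B0, f@B0}   OUT={a@B1, c@B2, d@B0, e@B1, f@B0}
  B2:   IN={a@B1, c@B2, d@B0, e@B1, f@B0}   OUT={a@B1, c@B2, d@B2, e@B1, f@B0}
  B3:   IN={a@B1, c@B2, d@B0, d@B2, e@B0, e@B1, f@B0}   OUT={a@B3, c@B2, d@B0, d@B2, e@B0, e@B1, f@B0}

Merge at B3: IN[B3] = OUT[B0] ⊔ OUT[B2] = {a@B1, c@B2, d@B0, d@B2, e@B0, e@B1, f@B0}
Applying B3's transfer function to that IN value gives OUT[B3] (row B3 above).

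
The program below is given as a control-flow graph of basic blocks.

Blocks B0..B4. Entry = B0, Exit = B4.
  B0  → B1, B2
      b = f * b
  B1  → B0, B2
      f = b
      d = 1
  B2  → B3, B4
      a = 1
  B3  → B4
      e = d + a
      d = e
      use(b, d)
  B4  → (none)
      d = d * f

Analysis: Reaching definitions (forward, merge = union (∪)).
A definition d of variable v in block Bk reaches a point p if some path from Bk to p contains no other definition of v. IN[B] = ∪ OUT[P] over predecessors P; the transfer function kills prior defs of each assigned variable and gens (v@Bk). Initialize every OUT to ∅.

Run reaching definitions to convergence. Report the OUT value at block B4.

Fixpoint table:
  B0: | IN={b@B0, d@B1, f@B1} | OUT={b@B0, d@B1, f@B1}
  B1: | IN={b@B0, d@B1, f@B1} | OUT={b@B0, d@B1, f@B1}
  B2: | IN={b@B0, d@B1, f@B1} | OUT={a@B2, b@B0, d@B1, f@B1}
  B3: | IN={a@B2, b@B0, d@B1, f@B1} | OUT={a@B2, b@B0, d@B3, e@B3, f@B1}
  B4: | IN={a@B2, b@B0, d@B1, d@B3, e@B3, f@B1} | OUT={a@B2, b@B0, d@B4, e@B3, f@B1}

Merge at B4: IN[B4] = OUT[B2] ⊔ OUT[B3] = {a@B2, b@B0, d@B1, d@B3, e@B3, f@B1}
Applying B4's transfer function to that IN value gives OUT[B4] (row B4 above).

Answer: {a@B2, b@B0, d@B4, e@B3, f@B1}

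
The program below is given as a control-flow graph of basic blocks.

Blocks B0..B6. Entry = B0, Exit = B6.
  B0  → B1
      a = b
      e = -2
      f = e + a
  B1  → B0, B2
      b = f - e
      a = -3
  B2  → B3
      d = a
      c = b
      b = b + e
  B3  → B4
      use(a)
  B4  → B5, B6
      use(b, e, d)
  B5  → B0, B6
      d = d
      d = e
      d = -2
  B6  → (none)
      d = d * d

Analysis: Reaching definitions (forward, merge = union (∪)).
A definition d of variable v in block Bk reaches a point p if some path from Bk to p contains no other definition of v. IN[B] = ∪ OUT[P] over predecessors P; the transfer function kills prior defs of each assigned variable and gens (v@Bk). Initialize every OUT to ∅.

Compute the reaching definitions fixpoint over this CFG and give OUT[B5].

Converged values:
  B0: | IN={a@B1, b@B1, b@B2, c@B2, d@B5, e@B0, f@B0} | OUT={a@B0, b@B1, b@B2, c@B2, d@B5, e@B0, f@B0}
  B1: | IN={a@B0, b@B1, b@B2, c@B2, d@B5, e@B0, f@B0} | OUT={a@B1, b@B1, c@B2, d@B5, e@B0, f@B0}
  B2: | IN={a@B1, b@B1, c@B2, d@B5, e@B0, f@B0} | OUT={a@B1, b@B2, c@B2, d@B2, e@B0, f@B0}
  B3: | IN={a@B1, b@B2, c@B2, d@B2, e@B0, f@B0} | OUT={a@B1, b@B2, c@B2, d@B2, e@B0, f@B0}
  B4: | IN={a@B1, b@B2, c@B2, d@B2, e@B0, f@B0} | OUT={a@B1, b@B2, c@B2, d@B2, e@B0, f@B0}
  B5: | IN={a@B1, b@B2, c@B2, d@B2, e@B0, f@B0} | OUT={a@B1, b@B2, c@B2, d@B5, e@B0, f@B0}
  B6: | IN={a@B1, b@B2, c@B2, d@B2, d@B5, e@B0, f@B0} | OUT={a@B1, b@B2, c@B2, d@B6, e@B0, f@B0}

Merge at B5: IN[B5] = OUT[B4] = {a@B1, b@B2, c@B2, d@B2, e@B0, f@B0}
Applying B5's transfer function to that IN value gives OUT[B5] (row B5 above).

Answer: {a@B1, b@B2, c@B2, d@B5, e@B0, f@B0}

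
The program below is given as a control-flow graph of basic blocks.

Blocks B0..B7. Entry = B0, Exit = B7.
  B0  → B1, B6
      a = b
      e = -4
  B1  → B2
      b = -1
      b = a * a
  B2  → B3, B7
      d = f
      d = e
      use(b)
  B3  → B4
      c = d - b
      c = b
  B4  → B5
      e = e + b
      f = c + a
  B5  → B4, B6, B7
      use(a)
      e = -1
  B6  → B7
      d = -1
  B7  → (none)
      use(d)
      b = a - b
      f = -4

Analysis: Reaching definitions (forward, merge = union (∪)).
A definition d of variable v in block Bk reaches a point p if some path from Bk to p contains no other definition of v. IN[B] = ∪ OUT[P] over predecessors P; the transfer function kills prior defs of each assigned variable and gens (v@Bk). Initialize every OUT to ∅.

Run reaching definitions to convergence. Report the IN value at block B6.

Answer: {a@B0, b@B1, c@B3, d@B2, e@B0, e@B5, f@B4}

Trace:
Per-block solution:
  B0:  IN={}  OUT={a@B0, e@B0}
  B1:  IN={a@B0, e@B0}  OUT={a@B0, b@B1, e@B0}
  B2:  IN={a@B0, b@B1, e@B0}  OUT={a@B0, b@B1, d@B2, e@B0}
  B3:  IN={a@B0, b@B1, d@B2, e@B0}  OUT={a@B0, b@B1, c@B3, d@B2, e@B0}
  B4:  IN={a@B0, b@B1, c@B3, d@B2, e@B0, e@B5, f@B4}  OUT={a@B0, b@B1, c@B3, d@B2, e@B4, f@B4}
  B5:  IN={a@B0, b@B1, c@B3, d@B2, e@B4, f@B4}  OUT={a@B0, b@B1, c@B3, d@B2, e@B5, f@B4}
  B6:  IN={a@B0, b@B1, c@B3, d@B2, e@B0, e@B5, f@B4}  OUT={a@B0, b@B1, c@B3, d@B6, e@B0, e@B5, f@B4}
  B7:  IN={a@B0, b@B1, c@B3, d@B2, d@B6, e@B0, e@B5, f@B4}  OUT={a@B0, b@B7, c@B3, d@B2, d@B6, e@B0, e@B5, f@B7}

Merge at B6: IN[B6] = OUT[B0] ⊔ OUT[B5] = {a@B0, b@B1, c@B3, d@B2, e@B0, e@B5, f@B4}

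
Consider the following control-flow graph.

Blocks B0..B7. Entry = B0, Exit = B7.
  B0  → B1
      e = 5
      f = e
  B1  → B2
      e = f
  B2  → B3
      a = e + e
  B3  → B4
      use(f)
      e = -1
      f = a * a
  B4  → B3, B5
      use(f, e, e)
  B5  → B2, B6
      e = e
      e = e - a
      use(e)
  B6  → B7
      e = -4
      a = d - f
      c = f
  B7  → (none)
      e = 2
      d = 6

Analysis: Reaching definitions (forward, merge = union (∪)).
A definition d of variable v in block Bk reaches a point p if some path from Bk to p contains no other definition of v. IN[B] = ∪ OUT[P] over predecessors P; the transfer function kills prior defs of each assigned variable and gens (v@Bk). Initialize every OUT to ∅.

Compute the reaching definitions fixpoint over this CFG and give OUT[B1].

Answer: {e@B1, f@B0}

Derivation:
Converged values:
  B0:  IN={}  OUT={e@B0, f@B0}
  B1:  IN={e@B0, f@B0}  OUT={e@B1, f@B0}
  B2:  IN={a@B2, e@B1, e@B5, f@B0, f@B3}  OUT={a@B2, e@B1, e@B5, f@B0, f@B3}
  B3:  IN={a@B2, e@B1, e@B3, e@B5, f@B0, f@B3}  OUT={a@B2, e@B3, f@B3}
  B4:  IN={a@B2, e@B3, f@B3}  OUT={a@B2, e@B3, f@B3}
  B5:  IN={a@B2, e@B3, f@B3}  OUT={a@B2, e@B5, f@B3}
  B6:  IN={a@B2, e@B5, f@B3}  OUT={a@B6, c@B6, e@B6, f@B3}
  B7:  IN={a@B6, c@B6, e@B6, f@B3}  OUT={a@B6, c@B6, d@B7, e@B7, f@B3}

Merge at B1: IN[B1] = OUT[B0] = {e@B0, f@B0}
Applying B1's transfer function to that IN value gives OUT[B1] (row B1 above).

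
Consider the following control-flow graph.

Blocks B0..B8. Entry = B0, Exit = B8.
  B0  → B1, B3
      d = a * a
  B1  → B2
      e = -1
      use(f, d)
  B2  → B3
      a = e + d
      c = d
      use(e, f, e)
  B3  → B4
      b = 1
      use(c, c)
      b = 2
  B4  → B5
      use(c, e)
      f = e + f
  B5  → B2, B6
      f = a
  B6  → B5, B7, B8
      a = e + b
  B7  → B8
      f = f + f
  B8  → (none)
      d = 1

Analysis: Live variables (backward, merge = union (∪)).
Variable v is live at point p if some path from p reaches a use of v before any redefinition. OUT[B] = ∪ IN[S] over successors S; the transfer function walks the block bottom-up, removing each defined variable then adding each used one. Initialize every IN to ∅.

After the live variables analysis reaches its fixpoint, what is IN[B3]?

Per-block solution:
  B0: | IN={a, c, e, f} | OUT={a, c, d, e, f}
  B1: | IN={d, f} | OUT={d, e, f}
  B2: | IN={d, e, f} | OUT={a, c, d, e, f}
  B3: | IN={a, c, d, e, f} | OUT={a, b, c, d, e, f}
  B4: | IN={a, b, c, d, e, f} | OUT={a, b, d, e}
  B5: | IN={a, b, d, e} | OUT={b, d, e, f}
  B6: | IN={b, d, e, f} | OUT={a, b, d, e, f}
  B7: | IN={f} | OUT={}
  B8: | IN={} | OUT={}

Merge at B3: OUT[B3] = IN[B4] = {a, b, c, d, e, f}
Applying B3's transfer function to that OUT value gives IN[B3] (row B3 above).

Answer: {a, c, d, e, f}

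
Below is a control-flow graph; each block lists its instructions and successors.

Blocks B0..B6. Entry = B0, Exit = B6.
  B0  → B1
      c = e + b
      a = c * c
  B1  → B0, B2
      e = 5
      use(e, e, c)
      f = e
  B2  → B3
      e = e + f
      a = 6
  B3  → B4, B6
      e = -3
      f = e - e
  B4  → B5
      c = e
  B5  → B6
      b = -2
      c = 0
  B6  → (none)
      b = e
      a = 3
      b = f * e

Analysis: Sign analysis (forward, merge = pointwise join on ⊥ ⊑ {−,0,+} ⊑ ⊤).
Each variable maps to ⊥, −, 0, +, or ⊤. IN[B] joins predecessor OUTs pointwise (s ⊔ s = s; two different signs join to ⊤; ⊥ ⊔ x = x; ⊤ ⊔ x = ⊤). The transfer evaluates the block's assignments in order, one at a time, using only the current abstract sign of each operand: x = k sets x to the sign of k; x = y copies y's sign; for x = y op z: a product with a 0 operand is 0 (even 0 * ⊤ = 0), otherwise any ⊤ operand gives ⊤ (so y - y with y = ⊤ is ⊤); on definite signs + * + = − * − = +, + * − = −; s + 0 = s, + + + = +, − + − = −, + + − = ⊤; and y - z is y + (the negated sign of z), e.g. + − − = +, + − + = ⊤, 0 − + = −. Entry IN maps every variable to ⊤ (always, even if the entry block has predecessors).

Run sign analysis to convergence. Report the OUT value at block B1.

Answer: {a: ⊤, b: ⊤, c: ⊤, d: ⊤, e: +, f: +}

Derivation:
Converged values:
  B0:   IN=(all ⊤)   OUT=(all ⊤)
  B1:   IN=(all ⊤)   OUT={e:+, f:+; rest ⊤}
  B2:   IN={e:+, f:+; rest ⊤}   OUT={a:+, e:+, f:+; rest ⊤}
  B3:   IN={a:+, e:+, f:+; rest ⊤}   OUT={a:+, e:-; rest ⊤}
  B4:   IN={a:+, e:-; rest ⊤}   OUT={a:+, c:-, e:-; rest ⊤}
  B5:   IN={a:+, c:-, e:-; rest ⊤}   OUT={a:+, b:-, c:0, e:-; rest ⊤}
  B6:   IN={a:+, e:-; rest ⊤}   OUT={a:+, e:-; rest ⊤}

Merge at B1: IN[B1] = OUT[B0] = {a: ⊤, b: ⊤, c: ⊤, d: ⊤, e: ⊤, f: ⊤}
Applying B1's transfer function to that IN value gives OUT[B1] (row B1 above).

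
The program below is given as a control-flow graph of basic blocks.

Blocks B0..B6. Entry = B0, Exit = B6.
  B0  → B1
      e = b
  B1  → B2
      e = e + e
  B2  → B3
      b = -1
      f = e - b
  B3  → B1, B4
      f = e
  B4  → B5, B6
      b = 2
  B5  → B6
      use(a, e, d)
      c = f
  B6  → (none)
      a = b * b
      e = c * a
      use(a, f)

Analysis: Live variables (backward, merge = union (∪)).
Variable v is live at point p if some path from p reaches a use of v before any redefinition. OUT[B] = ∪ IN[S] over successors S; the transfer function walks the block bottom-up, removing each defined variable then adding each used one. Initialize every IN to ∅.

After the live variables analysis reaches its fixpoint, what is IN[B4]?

Answer: {a, c, d, e, f}

Working:
Per-block solution:
  B0:   IN={a, b, c, d}   OUT={a, c, d, e}
  B1:   IN={a, c, d, e}   OUT={a, c, d, e}
  B2:   IN={a, c, d, e}   OUT={a, c, d, e}
  B3:   IN={a, c, d, e}   OUT={a, c, d, e, f}
  B4:   IN={a, c, d, e, f}   OUT={a, b, c, d, e, f}
  B5:   IN={a, b, d, e, f}   OUT={b, c, f}
  B6:   IN={b, c, f}   OUT={}

Merge at B4: OUT[B4] = IN[B5] ⊔ IN[B6] = {a, b, c, d, e, f}
Applying B4's transfer function to that OUT value gives IN[B4] (row B4 above).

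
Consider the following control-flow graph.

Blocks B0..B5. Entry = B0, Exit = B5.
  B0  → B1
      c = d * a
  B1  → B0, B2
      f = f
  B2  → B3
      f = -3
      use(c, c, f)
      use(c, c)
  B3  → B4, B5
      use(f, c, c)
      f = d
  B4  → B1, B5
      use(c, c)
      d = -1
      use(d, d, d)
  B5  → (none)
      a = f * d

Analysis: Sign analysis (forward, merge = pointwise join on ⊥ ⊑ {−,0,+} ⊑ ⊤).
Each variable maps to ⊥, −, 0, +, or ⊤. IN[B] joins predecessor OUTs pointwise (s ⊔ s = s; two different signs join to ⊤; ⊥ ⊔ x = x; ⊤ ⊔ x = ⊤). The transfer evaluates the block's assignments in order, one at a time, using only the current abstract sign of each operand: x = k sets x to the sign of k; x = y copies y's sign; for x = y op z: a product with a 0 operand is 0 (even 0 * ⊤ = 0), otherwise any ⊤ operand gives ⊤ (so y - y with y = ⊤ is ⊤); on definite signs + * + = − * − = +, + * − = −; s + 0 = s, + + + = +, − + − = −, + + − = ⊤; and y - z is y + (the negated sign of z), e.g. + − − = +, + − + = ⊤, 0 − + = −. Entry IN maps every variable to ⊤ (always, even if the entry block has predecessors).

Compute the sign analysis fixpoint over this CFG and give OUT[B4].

Answer: {a: ⊤, b: ⊤, c: ⊤, d: -, e: ⊤, f: ⊤}

Trace:
Per-block solution:
  B0:  IN=(all ⊤)  OUT=(all ⊤)
  B1:  IN=(all ⊤)  OUT=(all ⊤)
  B2:  IN=(all ⊤)  OUT={f:-; rest ⊤}
  B3:  IN={f:-; rest ⊤}  OUT=(all ⊤)
  B4:  IN=(all ⊤)  OUT={d:-; rest ⊤}
  B5:  IN=(all ⊤)  OUT=(all ⊤)

Merge at B4: IN[B4] = OUT[B3] = {a: ⊤, b: ⊤, c: ⊤, d: ⊤, e: ⊤, f: ⊤}
Applying B4's transfer function to that IN value gives OUT[B4] (row B4 above).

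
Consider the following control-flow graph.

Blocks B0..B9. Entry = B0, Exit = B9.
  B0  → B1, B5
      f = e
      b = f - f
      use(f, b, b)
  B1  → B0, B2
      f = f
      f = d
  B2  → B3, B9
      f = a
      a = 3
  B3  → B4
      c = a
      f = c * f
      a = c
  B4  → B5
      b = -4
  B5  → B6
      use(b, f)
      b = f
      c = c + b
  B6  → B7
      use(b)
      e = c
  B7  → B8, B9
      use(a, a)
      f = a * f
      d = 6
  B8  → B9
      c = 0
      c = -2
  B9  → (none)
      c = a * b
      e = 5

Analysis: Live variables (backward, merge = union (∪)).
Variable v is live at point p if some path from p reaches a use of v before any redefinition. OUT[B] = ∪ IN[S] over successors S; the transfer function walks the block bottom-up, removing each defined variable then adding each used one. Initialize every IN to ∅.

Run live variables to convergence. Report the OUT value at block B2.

Answer: {a, b, f}

Derivation:
Fixpoint table:
  B0:   IN={a, c, d, e}   OUT={a, b, c, d, e, f}
  B1:   IN={a, b, c, d, e, f}   OUT={a, b, c, d, e}
  B2:   IN={a, b}   OUT={a, b, f}
  B3:   IN={a, f}   OUT={a, c, f}
  B4:   IN={a, c, f}   OUT={a, b, c, f}
  B5:   IN={a, b, c, f}   OUT={a, b, c, f}
  B6:   IN={a, b, c, f}   OUT={a, b, f}
  B7:   IN={a, b, f}   OUT={a, b}
  B8:   IN={a, b}   OUT={a, b}
  B9:   IN={a, b}   OUT={}

Merge at B2: OUT[B2] = IN[B3] ⊔ IN[B9] = {a, b, f}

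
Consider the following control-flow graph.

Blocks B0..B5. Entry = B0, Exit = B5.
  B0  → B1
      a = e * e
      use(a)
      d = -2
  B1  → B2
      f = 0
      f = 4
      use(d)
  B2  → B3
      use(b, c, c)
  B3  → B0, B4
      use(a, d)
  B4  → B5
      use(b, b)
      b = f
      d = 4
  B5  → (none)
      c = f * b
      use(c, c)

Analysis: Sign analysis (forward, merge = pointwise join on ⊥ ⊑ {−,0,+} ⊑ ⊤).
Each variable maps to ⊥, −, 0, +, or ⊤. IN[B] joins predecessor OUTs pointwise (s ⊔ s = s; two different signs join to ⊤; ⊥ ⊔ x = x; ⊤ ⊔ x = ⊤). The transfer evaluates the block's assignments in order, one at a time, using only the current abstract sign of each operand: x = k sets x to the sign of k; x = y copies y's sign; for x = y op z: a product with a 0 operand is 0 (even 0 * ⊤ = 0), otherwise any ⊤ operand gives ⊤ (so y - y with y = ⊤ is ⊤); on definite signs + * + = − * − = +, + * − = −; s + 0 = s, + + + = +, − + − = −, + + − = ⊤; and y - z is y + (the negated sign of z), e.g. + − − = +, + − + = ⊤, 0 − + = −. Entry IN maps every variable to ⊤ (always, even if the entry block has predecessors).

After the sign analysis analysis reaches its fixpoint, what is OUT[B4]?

Fixpoint table:
  B0: | IN=(all ⊤) | OUT={d:-; rest ⊤}
  B1: | IN={d:-; rest ⊤} | OUT={d:-, f:+; rest ⊤}
  B2: | IN={d:-, f:+; rest ⊤} | OUT={d:-, f:+; rest ⊤}
  B3: | IN={d:-, f:+; rest ⊤} | OUT={d:-, f:+; rest ⊤}
  B4: | IN={d:-, f:+; rest ⊤} | OUT={b:+, d:+, f:+; rest ⊤}
  B5: | IN={b:+, d:+, f:+; rest ⊤} | OUT={b:+, c:+, d:+, f:+; rest ⊤}

Merge at B4: IN[B4] = OUT[B3] = {a: ⊤, b: ⊤, c: ⊤, d: -, e: ⊤, f: +}
Applying B4's transfer function to that IN value gives OUT[B4] (row B4 above).

Answer: {a: ⊤, b: +, c: ⊤, d: +, e: ⊤, f: +}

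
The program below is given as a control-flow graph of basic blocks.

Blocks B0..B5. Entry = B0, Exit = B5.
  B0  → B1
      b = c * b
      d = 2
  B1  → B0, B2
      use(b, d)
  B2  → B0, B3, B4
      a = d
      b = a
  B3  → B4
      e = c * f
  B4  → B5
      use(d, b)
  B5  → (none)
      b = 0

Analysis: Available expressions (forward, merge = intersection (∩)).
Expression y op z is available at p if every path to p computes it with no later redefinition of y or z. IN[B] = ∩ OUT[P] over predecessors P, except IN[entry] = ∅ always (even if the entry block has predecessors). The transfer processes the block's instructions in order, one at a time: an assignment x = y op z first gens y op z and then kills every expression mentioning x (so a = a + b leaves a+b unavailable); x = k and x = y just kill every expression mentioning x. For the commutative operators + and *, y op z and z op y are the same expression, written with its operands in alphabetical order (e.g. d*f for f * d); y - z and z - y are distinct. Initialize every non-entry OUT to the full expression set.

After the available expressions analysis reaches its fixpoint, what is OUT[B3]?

Answer: {c*f}

Working:
Converged values:
  B0: | IN={} | OUT={}
  B1: | IN={} | OUT={}
  B2: | IN={} | OUT={}
  B3: | IN={} | OUT={c*f}
  B4: | IN={} | OUT={}
  B5: | IN={} | OUT={}

Merge at B3: IN[B3] = OUT[B2] = {}
Applying B3's transfer function to that IN value gives OUT[B3] (row B3 above).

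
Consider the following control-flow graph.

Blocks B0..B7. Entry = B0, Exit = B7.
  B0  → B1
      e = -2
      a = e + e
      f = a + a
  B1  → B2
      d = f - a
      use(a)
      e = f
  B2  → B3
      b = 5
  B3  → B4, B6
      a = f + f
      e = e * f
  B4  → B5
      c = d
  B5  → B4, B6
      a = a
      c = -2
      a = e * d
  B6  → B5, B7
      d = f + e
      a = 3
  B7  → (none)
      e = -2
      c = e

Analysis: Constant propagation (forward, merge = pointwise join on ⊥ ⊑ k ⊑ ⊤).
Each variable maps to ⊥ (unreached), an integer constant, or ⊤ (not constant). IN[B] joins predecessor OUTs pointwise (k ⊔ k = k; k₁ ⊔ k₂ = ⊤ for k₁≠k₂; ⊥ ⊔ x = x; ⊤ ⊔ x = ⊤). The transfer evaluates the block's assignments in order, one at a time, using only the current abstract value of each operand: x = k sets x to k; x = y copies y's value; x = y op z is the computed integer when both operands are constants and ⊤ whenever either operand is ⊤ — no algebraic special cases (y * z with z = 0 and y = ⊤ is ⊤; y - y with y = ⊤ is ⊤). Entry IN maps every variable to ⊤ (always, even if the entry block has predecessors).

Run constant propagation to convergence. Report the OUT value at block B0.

Answer: {a: -4, b: ⊤, c: ⊤, d: ⊤, e: -2, f: -8}

Working:
Converged values:
  B0: | IN=(all ⊤) | OUT={a:-4, e:-2, f:-8; rest ⊤}
  B1: | IN={a:-4, e:-2, f:-8; rest ⊤} | OUT={a:-4, d:-4, e:-8, f:-8; rest ⊤}
  B2: | IN={a:-4, d:-4, e:-8, f:-8; rest ⊤} | OUT={a:-4, b:5, d:-4, e:-8, f:-8; rest ⊤}
  B3: | IN={a:-4, b:5, d:-4, e:-8, f:-8; rest ⊤} | OUT={a:-16, b:5, d:-4, e:64, f:-8; rest ⊤}
  B4: | IN={b:5, e:64, f:-8; rest ⊤} | OUT={b:5, e:64, f:-8; rest ⊤}
  B5: | IN={b:5, e:64, f:-8; rest ⊤} | OUT={b:5, c:-2, e:64, f:-8; rest ⊤}
  B6: | IN={b:5, e:64, f:-8; rest ⊤} | OUT={a:3, b:5, d:56, e:64, f:-8; rest ⊤}
  B7: | IN={a:3, b:5, d:56, e:64, f:-8; rest ⊤} | OUT={a:3, b:5, c:-2, d:56, e:-2, f:-8; rest ⊤}

B0 is the boundary node: IN[B0] = {a: ⊤, b: ⊤, c: ⊤, d: ⊤, e: ⊤, f: ⊤}
Applying B0's transfer function to that IN value gives OUT[B0] (row B0 above).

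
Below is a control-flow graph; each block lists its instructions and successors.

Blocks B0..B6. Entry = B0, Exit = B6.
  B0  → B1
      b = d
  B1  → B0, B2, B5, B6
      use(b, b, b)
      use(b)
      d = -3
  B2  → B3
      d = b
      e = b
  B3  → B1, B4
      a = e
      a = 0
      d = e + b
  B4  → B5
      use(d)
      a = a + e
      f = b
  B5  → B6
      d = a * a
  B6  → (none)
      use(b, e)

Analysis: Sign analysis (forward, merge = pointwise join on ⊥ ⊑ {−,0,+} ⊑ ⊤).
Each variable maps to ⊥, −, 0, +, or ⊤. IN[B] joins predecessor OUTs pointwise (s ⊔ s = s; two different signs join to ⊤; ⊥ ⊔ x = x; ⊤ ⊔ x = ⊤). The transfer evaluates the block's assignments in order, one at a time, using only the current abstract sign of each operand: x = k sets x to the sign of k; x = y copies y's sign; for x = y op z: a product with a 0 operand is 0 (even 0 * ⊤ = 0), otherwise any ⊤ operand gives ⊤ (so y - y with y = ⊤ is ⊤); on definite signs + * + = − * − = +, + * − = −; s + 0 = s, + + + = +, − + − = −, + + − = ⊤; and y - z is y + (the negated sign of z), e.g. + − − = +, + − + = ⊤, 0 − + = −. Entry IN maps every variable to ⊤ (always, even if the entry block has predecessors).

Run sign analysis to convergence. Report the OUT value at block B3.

Converged values:
  B0:   IN=(all ⊤)   OUT=(all ⊤)
  B1:   IN=(all ⊤)   OUT={d:-; rest ⊤}
  B2:   IN={d:-; rest ⊤}   OUT=(all ⊤)
  B3:   IN=(all ⊤)   OUT={a:0; rest ⊤}
  B4:   IN={a:0; rest ⊤}   OUT=(all ⊤)
  B5:   IN=(all ⊤)   OUT=(all ⊤)
  B6:   IN=(all ⊤)   OUT=(all ⊤)

Merge at B3: IN[B3] = OUT[B2] = {a: ⊤, b: ⊤, c: ⊤, d: ⊤, e: ⊤, f: ⊤}
Applying B3's transfer function to that IN value gives OUT[B3] (row B3 above).

Answer: {a: 0, b: ⊤, c: ⊤, d: ⊤, e: ⊤, f: ⊤}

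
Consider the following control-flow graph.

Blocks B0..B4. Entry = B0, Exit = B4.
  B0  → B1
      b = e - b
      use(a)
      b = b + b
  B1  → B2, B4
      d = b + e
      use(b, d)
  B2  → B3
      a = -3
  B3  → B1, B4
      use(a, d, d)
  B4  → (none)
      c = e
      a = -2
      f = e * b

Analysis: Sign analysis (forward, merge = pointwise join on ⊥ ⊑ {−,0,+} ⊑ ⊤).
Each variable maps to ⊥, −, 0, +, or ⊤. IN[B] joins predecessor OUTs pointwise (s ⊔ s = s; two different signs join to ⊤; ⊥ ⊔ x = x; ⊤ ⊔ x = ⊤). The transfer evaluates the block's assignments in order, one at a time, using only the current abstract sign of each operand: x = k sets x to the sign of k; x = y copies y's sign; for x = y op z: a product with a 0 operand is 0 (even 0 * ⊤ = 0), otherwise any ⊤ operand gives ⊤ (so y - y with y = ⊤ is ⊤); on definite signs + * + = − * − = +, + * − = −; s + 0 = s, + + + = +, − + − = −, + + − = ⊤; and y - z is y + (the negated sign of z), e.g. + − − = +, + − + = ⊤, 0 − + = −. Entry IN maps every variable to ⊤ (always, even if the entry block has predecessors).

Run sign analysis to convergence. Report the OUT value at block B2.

Answer: {a: -, b: ⊤, c: ⊤, d: ⊤, e: ⊤, f: ⊤}

Derivation:
Per-block solution:
  B0: | IN=(all ⊤) | OUT=(all ⊤)
  B1: | IN=(all ⊤) | OUT=(all ⊤)
  B2: | IN=(all ⊤) | OUT={a:-; rest ⊤}
  B3: | IN={a:-; rest ⊤} | OUT={a:-; rest ⊤}
  B4: | IN=(all ⊤) | OUT={a:-; rest ⊤}

Merge at B2: IN[B2] = OUT[B1] = {a: ⊤, b: ⊤, c: ⊤, d: ⊤, e: ⊤, f: ⊤}
Applying B2's transfer function to that IN value gives OUT[B2] (row B2 above).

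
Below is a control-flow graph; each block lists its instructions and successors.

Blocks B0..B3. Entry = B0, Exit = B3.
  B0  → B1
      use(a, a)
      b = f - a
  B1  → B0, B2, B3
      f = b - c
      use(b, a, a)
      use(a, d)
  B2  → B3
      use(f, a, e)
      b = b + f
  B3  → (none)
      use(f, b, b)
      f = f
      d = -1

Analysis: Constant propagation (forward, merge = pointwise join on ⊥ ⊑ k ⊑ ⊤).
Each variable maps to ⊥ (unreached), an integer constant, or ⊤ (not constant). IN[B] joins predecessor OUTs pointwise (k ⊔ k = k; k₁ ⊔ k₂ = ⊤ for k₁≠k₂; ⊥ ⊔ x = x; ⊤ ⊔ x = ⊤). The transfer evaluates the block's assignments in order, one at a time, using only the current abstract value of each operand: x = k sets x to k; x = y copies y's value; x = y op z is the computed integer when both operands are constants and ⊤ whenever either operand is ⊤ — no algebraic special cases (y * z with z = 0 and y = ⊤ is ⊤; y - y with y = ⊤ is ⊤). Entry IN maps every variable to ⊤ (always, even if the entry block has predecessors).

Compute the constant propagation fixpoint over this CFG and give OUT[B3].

Converged values:
  B0:  IN=(all ⊤)  OUT=(all ⊤)
  B1:  IN=(all ⊤)  OUT=(all ⊤)
  B2:  IN=(all ⊤)  OUT=(all ⊤)
  B3:  IN=(all ⊤)  OUT={d:-1; rest ⊤}

Merge at B3: IN[B3] = OUT[B1] ⊔ OUT[B2] = {a: ⊤, b: ⊤, c: ⊤, d: ⊤, e: ⊤, f: ⊤}
Applying B3's transfer function to that IN value gives OUT[B3] (row B3 above).

Answer: {a: ⊤, b: ⊤, c: ⊤, d: -1, e: ⊤, f: ⊤}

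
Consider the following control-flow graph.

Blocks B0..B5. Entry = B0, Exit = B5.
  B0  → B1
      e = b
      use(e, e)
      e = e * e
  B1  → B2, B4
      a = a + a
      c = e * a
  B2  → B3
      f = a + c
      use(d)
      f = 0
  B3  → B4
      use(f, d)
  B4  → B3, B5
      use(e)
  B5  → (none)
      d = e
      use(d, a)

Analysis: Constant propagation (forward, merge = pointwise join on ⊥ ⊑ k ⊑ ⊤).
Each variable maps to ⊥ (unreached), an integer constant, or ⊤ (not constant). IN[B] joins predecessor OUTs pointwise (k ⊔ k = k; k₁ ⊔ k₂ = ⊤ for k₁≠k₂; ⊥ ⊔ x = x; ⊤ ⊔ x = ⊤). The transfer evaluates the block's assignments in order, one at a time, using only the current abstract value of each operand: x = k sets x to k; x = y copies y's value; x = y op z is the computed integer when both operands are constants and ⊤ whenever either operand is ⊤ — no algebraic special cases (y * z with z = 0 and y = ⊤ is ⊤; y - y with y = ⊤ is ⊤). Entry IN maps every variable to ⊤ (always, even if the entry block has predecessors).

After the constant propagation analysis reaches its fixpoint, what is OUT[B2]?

Answer: {a: ⊤, b: ⊤, c: ⊤, d: ⊤, e: ⊤, f: 0}

Trace:
Converged values:
  B0: | IN=(all ⊤) | OUT=(all ⊤)
  B1: | IN=(all ⊤) | OUT=(all ⊤)
  B2: | IN=(all ⊤) | OUT={f:0; rest ⊤}
  B3: | IN=(all ⊤) | OUT=(all ⊤)
  B4: | IN=(all ⊤) | OUT=(all ⊤)
  B5: | IN=(all ⊤) | OUT=(all ⊤)

Merge at B2: IN[B2] = OUT[B1] = {a: ⊤, b: ⊤, c: ⊤, d: ⊤, e: ⊤, f: ⊤}
Applying B2's transfer function to that IN value gives OUT[B2] (row B2 above).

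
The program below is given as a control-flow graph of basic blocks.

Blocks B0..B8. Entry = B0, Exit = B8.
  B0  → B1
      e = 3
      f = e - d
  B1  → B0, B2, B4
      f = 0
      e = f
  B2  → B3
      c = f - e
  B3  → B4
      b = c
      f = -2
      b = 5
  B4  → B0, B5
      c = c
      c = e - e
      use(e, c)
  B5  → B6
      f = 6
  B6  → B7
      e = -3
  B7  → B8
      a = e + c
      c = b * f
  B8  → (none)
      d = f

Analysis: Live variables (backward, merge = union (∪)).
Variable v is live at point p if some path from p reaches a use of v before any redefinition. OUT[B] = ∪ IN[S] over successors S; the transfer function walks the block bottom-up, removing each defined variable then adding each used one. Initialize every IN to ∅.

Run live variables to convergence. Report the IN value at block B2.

Answer: {d, e, f}

Working:
Fixpoint table:
  B0:   IN={b, c, d}   OUT={b, c, d}
  B1:   IN={b, c, d}   OUT={b, c, d, e, f}
  B2:   IN={d, e, f}   OUT={c, d, e}
  B3:   IN={c, d, e}   OUT={b, c, d, e}
  B4:   IN={b, c, d, e}   OUT={b, c, d}
  B5:   IN={b, c}   OUT={b, c, f}
  B6:   IN={b, c, f}   OUT={b, c, e, f}
  B7:   IN={b, c, e, f}   OUT={f}
  B8:   IN={f}   OUT={}

Merge at B2: OUT[B2] = IN[B3] = {c, d, e}
Applying B2's transfer function to that OUT value gives IN[B2] (row B2 above).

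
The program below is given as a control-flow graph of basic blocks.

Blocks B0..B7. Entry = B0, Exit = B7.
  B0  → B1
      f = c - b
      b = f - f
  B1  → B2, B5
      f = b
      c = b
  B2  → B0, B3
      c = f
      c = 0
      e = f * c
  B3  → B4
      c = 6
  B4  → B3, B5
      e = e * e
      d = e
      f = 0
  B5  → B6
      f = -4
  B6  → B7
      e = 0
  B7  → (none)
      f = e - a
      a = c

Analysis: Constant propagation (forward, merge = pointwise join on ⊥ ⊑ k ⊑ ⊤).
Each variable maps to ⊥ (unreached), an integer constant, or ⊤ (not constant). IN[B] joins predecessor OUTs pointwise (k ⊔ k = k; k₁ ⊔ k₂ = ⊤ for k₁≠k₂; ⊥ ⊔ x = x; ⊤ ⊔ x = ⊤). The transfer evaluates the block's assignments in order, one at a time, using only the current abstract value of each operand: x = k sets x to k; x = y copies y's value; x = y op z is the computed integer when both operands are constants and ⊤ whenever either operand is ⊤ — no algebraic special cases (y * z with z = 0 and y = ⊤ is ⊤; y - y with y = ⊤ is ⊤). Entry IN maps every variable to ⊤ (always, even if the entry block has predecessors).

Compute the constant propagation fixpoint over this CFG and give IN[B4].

Answer: {a: ⊤, b: ⊤, c: 6, d: ⊤, e: ⊤, f: ⊤}

Derivation:
Converged values:
  B0:  IN=(all ⊤)  OUT=(all ⊤)
  B1:  IN=(all ⊤)  OUT=(all ⊤)
  B2:  IN=(all ⊤)  OUT={c:0; rest ⊤}
  B3:  IN=(all ⊤)  OUT={c:6; rest ⊤}
  B4:  IN={c:6; rest ⊤}  OUT={c:6, f:0; rest ⊤}
  B5:  IN=(all ⊤)  OUT={f:-4; rest ⊤}
  B6:  IN={f:-4; rest ⊤}  OUT={e:0, f:-4; rest ⊤}
  B7:  IN={e:0, f:-4; rest ⊤}  OUT={e:0; rest ⊤}

Merge at B4: IN[B4] = OUT[B3] = {a: ⊤, b: ⊤, c: 6, d: ⊤, e: ⊤, f: ⊤}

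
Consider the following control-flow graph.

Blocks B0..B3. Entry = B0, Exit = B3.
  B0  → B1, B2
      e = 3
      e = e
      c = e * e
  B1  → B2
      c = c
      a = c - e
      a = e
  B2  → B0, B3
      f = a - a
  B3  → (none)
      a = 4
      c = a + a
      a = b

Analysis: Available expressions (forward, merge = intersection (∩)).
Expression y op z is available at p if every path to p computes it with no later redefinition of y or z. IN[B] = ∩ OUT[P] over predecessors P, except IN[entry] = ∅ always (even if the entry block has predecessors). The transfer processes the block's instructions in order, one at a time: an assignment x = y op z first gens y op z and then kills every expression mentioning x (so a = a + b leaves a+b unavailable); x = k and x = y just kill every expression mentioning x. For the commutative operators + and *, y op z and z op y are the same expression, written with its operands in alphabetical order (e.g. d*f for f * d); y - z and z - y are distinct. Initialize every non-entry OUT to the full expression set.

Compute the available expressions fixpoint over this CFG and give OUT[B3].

Answer: {e*e}

Derivation:
Converged values:
  B0:   IN={}   OUT={e*e}
  B1:   IN={e*e}   OUT={c-e, e*e}
  B2:   IN={e*e}   OUT={a-a, e*e}
  B3:   IN={a-a, e*e}   OUT={e*e}

Merge at B3: IN[B3] = OUT[B2] = {a-a, e*e}
Applying B3's transfer function to that IN value gives OUT[B3] (row B3 above).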